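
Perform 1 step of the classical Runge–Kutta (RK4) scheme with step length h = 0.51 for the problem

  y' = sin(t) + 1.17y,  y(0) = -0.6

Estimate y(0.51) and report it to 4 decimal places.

RK4: k1 = f(t_n, y_n); k2 = f(t_n + h/2, y_n + (h/2)·k1); k3 = f(t_n + h/2, y_n + (h/2)·k2); k4 = f(t_n + h, y_n + h·k3); y_{n+1} = y_n + (h/6)·(k1 + 2k2 + 2k3 + k4).
t=0.000000, y=-0.600000:
  k1 = f(0.000000, -0.600000) = -0.702000
  k2 = f(0.255000, -0.779010) = -0.659196
  k3 = f(0.255000, -0.768095) = -0.646426
  k4 = f(0.510000, -0.929677) = -0.599545
  y ← -0.600000 + (0.51/6)·(k1 + 2k2 + 2k3 + k4) = -0.932587
y(0.51) ≈ -0.9326

-0.9326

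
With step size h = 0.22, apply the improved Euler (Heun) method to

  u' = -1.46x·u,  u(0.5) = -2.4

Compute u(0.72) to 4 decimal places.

-1.9743

Heun: k1 = f(x_n, u_n); k2 = f(x_n + h, u_n + h·k1); u_{n+1} = u_n + (h/2)·(k1 + k2).
x=0.500000, u=-2.400000:
  k1 = f(0.500000, -2.400000) = 1.752000
  k2 = f(0.720000, -2.014560) = 2.117705
  u ← -2.400000 + (0.22/2)·(1.752000 + 2.117705) = -1.974332
u(0.72) ≈ -1.9743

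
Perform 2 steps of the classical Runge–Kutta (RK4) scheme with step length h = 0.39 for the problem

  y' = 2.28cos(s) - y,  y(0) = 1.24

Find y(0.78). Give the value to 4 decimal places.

RK4: k1 = f(s_n, y_n); k2 = f(s_n + h/2, y_n + (h/2)·k1); k3 = f(s_n + h/2, y_n + (h/2)·k2); k4 = f(s_n + h, y_n + h·k3); y_{n+1} = y_n + (h/6)·(k1 + 2k2 + 2k3 + k4).
s=0.000000, y=1.240000:
  k1 = f(0.000000, 1.240000) = 1.040000
  k2 = f(0.195000, 1.442800) = 0.793989
  k3 = f(0.195000, 1.394828) = 0.841961
  k4 = f(0.390000, 1.568365) = 0.540428
  y ← 1.240000 + (0.39/6)·(k1 + 2k2 + 2k3 + k4) = 1.555401
s=0.390000, y=1.555401:
  k1 = f(0.390000, 1.555401) = 0.553391
  k2 = f(0.585000, 1.663313) = 0.237551
  k3 = f(0.585000, 1.601724) = 0.299140
  k4 = f(0.780000, 1.672066) = -0.051183
  y ← 1.555401 + (0.39/6)·(k1 + 2k2 + 2k3 + k4) = 1.657815
y(0.78) ≈ 1.6578

1.6578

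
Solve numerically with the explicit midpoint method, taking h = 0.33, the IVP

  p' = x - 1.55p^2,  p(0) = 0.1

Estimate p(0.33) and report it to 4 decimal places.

Midpoint: k1 = f(x_n, p_n); k2 = f(x_n + h/2, p_n + (h/2)·k1); p_{n+1} = p_n + h·k2.
x=0.000000, p=0.100000:
  k1 = f(0.000000, 0.100000) = -0.015500
  k2 = f(0.165000, 0.097443) = 0.150283
  p ← 0.100000 + 0.33·0.150283 = 0.149593
p(0.33) ≈ 0.1496

0.1496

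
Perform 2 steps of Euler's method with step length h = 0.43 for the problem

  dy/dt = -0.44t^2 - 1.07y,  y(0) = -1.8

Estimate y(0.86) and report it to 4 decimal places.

-0.5597

Euler: y_{n+1} = y_n + h·f(t_n, y_n).
t=0.000000, y=-1.800000: f=1.926000 → y ← -1.800000 + 0.43·1.926000 = -0.971820
t=0.430000, y=-0.971820: f=0.958491 → y ← -0.971820 + 0.43·0.958491 = -0.559669
y(0.86) ≈ -0.5597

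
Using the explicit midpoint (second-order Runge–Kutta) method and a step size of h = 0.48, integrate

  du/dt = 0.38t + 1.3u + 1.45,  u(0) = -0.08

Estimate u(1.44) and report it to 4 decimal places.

Midpoint: k1 = f(t_n, u_n); k2 = f(t_n + h/2, u_n + (h/2)·k1); u_{n+1} = u_n + h·k2.
t=0.000000, u=-0.080000:
  k1 = f(0.000000, -0.080000) = 1.346000
  k2 = f(0.240000, 0.243040) = 1.857152
  u ← -0.080000 + 0.48·1.857152 = 0.811433
t=0.480000, u=0.811433:
  k1 = f(0.480000, 0.811433) = 2.687263
  k2 = f(0.720000, 1.456376) = 3.616889
  u ← 0.811433 + 0.48·3.616889 = 2.547540
t=0.960000, u=2.547540:
  k1 = f(0.960000, 2.547540) = 5.126601
  k2 = f(1.200000, 3.777924) = 6.817301
  u ← 2.547540 + 0.48·6.817301 = 5.819844
u(1.44) ≈ 5.8198

5.8198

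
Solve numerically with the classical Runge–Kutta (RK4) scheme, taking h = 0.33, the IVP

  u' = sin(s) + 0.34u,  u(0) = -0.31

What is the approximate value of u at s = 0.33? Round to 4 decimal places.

RK4: k1 = f(s_n, u_n); k2 = f(s_n + h/2, u_n + (h/2)·k1); k3 = f(s_n + h/2, u_n + (h/2)·k2); k4 = f(s_n + h, u_n + h·k3); u_{n+1} = u_n + (h/6)·(k1 + 2k2 + 2k3 + k4).
s=0.000000, u=-0.310000:
  k1 = f(0.000000, -0.310000) = -0.105400
  k2 = f(0.165000, -0.327391) = 0.052939
  k3 = f(0.165000, -0.301265) = 0.061822
  k4 = f(0.330000, -0.289599) = 0.225579
  u ← -0.310000 + (0.33/6)·(k1 + 2k2 + 2k3 + k4) = -0.290766
u(0.33) ≈ -0.2908

-0.2908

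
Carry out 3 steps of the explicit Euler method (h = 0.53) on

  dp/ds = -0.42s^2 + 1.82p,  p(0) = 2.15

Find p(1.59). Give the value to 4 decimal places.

Euler: p_{n+1} = p_n + h·f(s_n, p_n).
s=0.000000, p=2.150000: f=3.913000 → p ← 2.150000 + 0.53·3.913000 = 4.223890
s=0.530000, p=4.223890: f=7.569502 → p ← 4.223890 + 0.53·7.569502 = 8.235726
s=1.060000, p=8.235726: f=14.517109 → p ← 8.235726 + 0.53·14.517109 = 15.929794
p(1.59) ≈ 15.9298

15.9298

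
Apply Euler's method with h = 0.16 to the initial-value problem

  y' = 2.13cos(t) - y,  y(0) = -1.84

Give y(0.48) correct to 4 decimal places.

-0.2440

Euler: y_{n+1} = y_n + h·f(t_n, y_n).
t=0.000000, y=-1.840000: f=3.970000 → y ← -1.840000 + 0.16·3.970000 = -1.204800
t=0.160000, y=-1.204800: f=3.307594 → y ← -1.204800 + 0.16·3.307594 = -0.675585
t=0.320000, y=-0.675585: f=2.697456 → y ← -0.675585 + 0.16·2.697456 = -0.243992
y(0.48) ≈ -0.2440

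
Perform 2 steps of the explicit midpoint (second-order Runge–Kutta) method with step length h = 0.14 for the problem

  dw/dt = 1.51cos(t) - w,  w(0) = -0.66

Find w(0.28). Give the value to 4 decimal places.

Midpoint: k1 = f(t_n, w_n); k2 = f(t_n + h/2, w_n + (h/2)·k1); w_{n+1} = w_n + h·k2.
t=0.000000, w=-0.660000:
  k1 = f(0.000000, -0.660000) = 2.170000
  k2 = f(0.070000, -0.508100) = 2.014402
  w ← -0.660000 + 0.14·2.014402 = -0.377984
t=0.140000, w=-0.377984:
  k1 = f(0.140000, -0.377984) = 1.873210
  k2 = f(0.210000, -0.246859) = 1.723686
  w ← -0.377984 + 0.14·1.723686 = -0.136668
w(0.28) ≈ -0.1367

-0.1367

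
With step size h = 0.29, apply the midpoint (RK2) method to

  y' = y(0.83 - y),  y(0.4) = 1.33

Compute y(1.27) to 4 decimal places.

1.0231

Midpoint: k1 = f(t_n, y_n); k2 = f(t_n + h/2, y_n + (h/2)·k1); y_{n+1} = y_n + h·k2.
t=0.400000, y=1.330000:
  k1 = f(0.400000, 1.330000) = -0.665000
  k2 = f(0.545000, 1.233575) = -0.497840
  y ← 1.330000 + 0.29·(-0.497840) = 1.185626
t=0.690000, y=1.185626:
  k1 = f(0.690000, 1.185626) = -0.421640
  k2 = f(0.835000, 1.124489) = -0.331149
  y ← 1.185626 + 0.29·(-0.331149) = 1.089593
t=0.980000, y=1.089593:
  k1 = f(0.980000, 1.089593) = -0.282851
  k2 = f(1.125000, 1.048580) = -0.229198
  y ← 1.089593 + 0.29·(-0.229198) = 1.023126
y(1.27) ≈ 1.0231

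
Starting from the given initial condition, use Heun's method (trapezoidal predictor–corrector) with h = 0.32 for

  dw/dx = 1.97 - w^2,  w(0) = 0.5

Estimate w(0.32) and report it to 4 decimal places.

Heun: k1 = f(x_n, w_n); k2 = f(x_n + h, w_n + h·k1); w_{n+1} = w_n + (h/2)·(k1 + k2).
x=0.000000, w=0.500000:
  k1 = f(0.000000, 0.500000) = 1.720000
  k2 = f(0.320000, 1.050400) = 0.866660
  w ← 0.500000 + (0.32/2)·(1.720000 + 0.866660) = 0.913866
w(0.32) ≈ 0.9139

0.9139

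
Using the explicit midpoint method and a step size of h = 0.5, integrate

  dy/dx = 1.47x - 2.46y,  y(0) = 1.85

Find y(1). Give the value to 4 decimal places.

0.9347

Midpoint: k1 = f(x_n, y_n); k2 = f(x_n + h/2, y_n + (h/2)·k1); y_{n+1} = y_n + h·k2.
x=0.000000, y=1.850000:
  k1 = f(0.000000, 1.850000) = -4.551000
  k2 = f(0.250000, 0.712250) = -1.384635
  y ← 1.850000 + 0.5·(-1.384635) = 1.157682
x=0.500000, y=1.157682:
  k1 = f(0.500000, 1.157682) = -2.112899
  k2 = f(0.750000, 0.629458) = -0.445966
  y ← 1.157682 + 0.5·(-0.445966) = 0.934699
y(1) ≈ 0.9347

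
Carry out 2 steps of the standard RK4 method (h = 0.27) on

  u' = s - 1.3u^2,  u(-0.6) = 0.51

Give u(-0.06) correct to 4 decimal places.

0.2452

RK4: k1 = f(s_n, u_n); k2 = f(s_n + h/2, u_n + (h/2)·k1); k3 = f(s_n + h/2, u_n + (h/2)·k2); k4 = f(s_n + h, u_n + h·k3); u_{n+1} = u_n + (h/6)·(k1 + 2k2 + 2k3 + k4).
s=-0.600000, u=0.510000:
  k1 = f(-0.600000, 0.510000) = -0.938130
  k2 = f(-0.465000, 0.383352) = -0.656047
  k3 = f(-0.465000, 0.421434) = -0.695888
  k4 = f(-0.330000, 0.322110) = -0.464881
  u ← 0.510000 + (0.27/6)·(k1 + 2k2 + 2k3 + k4) = 0.325190
s=-0.330000, u=0.325190:
  k1 = f(-0.330000, 0.325190) = -0.467473
  k2 = f(-0.195000, 0.262081) = -0.284293
  k3 = f(-0.195000, 0.286811) = -0.301939
  k4 = f(-0.060000, 0.243667) = -0.137186
  u ← 0.325190 + (0.27/6)·(k1 + 2k2 + 2k3 + k4) = 0.245220
u(-0.06) ≈ 0.2452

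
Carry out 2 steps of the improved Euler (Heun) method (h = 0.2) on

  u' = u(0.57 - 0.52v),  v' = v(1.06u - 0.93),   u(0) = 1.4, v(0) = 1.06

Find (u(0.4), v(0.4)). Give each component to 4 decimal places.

Heun on (u,v): k1 = f(t_n, state_n); k2 = f(t_n + h, state_n + h·k1); state_{n+1} = state_n + (h/2)·(k1 + k2).
0.000000: (1.400000, 1.060000)
  k1 = (0.026320, 0.587240)
  predictor → (1.405264, 1.177448)
  k2 = (-0.059405, 0.658876)
  → (1.396692, 1.184612)
0.200000: (1.396692, 1.184612)
  k1 = (-0.064245, 0.652120)
  predictor → (1.383843, 1.315036)
  k2 = (-0.157507, 0.706007)
  → (1.374516, 1.320424)
(u(0.4), v(0.4)) ≈ (1.3745, 1.3204)

1.3745, 1.3204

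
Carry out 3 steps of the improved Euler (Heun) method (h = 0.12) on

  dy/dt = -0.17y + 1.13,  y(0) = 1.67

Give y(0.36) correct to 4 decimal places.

Heun: k1 = f(t_n, y_n); k2 = f(t_n + h, y_n + h·k1); y_{n+1} = y_n + (h/2)·(k1 + k2).
t=0.000000, y=1.670000:
  k1 = f(0.000000, 1.670000) = 0.846100
  k2 = f(0.120000, 1.771532) = 0.828840
  y ← 1.670000 + (0.12/2)·(0.846100 + 0.828840) = 1.770496
t=0.120000, y=1.770496:
  k1 = f(0.120000, 1.770496) = 0.829016
  k2 = f(0.240000, 1.869978) = 0.812104
  y ← 1.770496 + (0.12/2)·(0.829016 + 0.812104) = 1.868964
t=0.240000, y=1.868964:
  k1 = f(0.240000, 1.868964) = 0.812276
  k2 = f(0.360000, 1.966437) = 0.795706
  y ← 1.868964 + (0.12/2)·(0.812276 + 0.795706) = 1.965442
y(0.36) ≈ 1.9654

1.9654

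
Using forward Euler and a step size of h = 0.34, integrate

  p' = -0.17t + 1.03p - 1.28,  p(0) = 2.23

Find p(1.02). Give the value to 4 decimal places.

3.6070

Euler: p_{n+1} = p_n + h·f(t_n, p_n).
t=0.000000, p=2.230000: f=1.016900 → p ← 2.230000 + 0.34·1.016900 = 2.575746
t=0.340000, p=2.575746: f=1.315218 → p ← 2.575746 + 0.34·1.315218 = 3.022920
t=0.680000, p=3.022920: f=1.718008 → p ← 3.022920 + 0.34·1.718008 = 3.607043
p(1.02) ≈ 3.6070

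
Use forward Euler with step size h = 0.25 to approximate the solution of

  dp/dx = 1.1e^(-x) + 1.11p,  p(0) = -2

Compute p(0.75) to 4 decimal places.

-3.2806

Euler: p_{n+1} = p_n + h·f(x_n, p_n).
x=0.000000, p=-2.000000: f=-1.120000 → p ← -2.000000 + 0.25·(-1.120000) = -2.280000
x=0.250000, p=-2.280000: f=-1.674119 → p ← -2.280000 + 0.25·(-1.674119) = -2.698530
x=0.500000, p=-2.698530: f=-2.328184 → p ← -2.698530 + 0.25·(-2.328184) = -3.280576
p(0.75) ≈ -3.2806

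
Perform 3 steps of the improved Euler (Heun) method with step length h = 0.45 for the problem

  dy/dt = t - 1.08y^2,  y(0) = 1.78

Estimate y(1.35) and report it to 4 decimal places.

1.0502

Heun: k1 = f(t_n, y_n); k2 = f(t_n + h, y_n + h·k1); y_{n+1} = y_n + (h/2)·(k1 + k2).
t=0.000000, y=1.780000:
  k1 = f(0.000000, 1.780000) = -3.421872
  k2 = f(0.450000, 0.240158) = 0.387710
  y ← 1.780000 + (0.45/2)·(-3.421872 + 0.387710) = 1.097314
t=0.450000, y=1.097314:
  k1 = f(0.450000, 1.097314) = -0.850425
  k2 = f(0.900000, 0.714622) = 0.348460
  y ← 1.097314 + (0.45/2)·(-0.850425 + 0.348460) = 0.984372
t=0.900000, y=0.984372:
  k1 = f(0.900000, 0.984372) = -0.146506
  k2 = f(1.350000, 0.918444) = 0.438978
  y ← 0.984372 + (0.45/2)·(-0.146506 + 0.438978) = 1.050178
y(1.35) ≈ 1.0502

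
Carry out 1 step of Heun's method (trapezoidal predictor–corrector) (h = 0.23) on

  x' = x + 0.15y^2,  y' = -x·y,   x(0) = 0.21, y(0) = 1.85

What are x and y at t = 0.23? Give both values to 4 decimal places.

Heun on (x,y): k1 = f(t_n, state_n); k2 = f(t_n + h, state_n + h·k1); state_{n+1} = state_n + (h/2)·(k1 + k2).
0.000000: (0.210000, 1.850000)
  k1 = (0.723375, -0.388500)
  predictor → (0.376376, 1.760645)
  k2 = (0.841357, -0.662665)
  → (0.389944, 1.729116)
(x(0.23), y(0.23)) ≈ (0.3899, 1.7291)

0.3899, 1.7291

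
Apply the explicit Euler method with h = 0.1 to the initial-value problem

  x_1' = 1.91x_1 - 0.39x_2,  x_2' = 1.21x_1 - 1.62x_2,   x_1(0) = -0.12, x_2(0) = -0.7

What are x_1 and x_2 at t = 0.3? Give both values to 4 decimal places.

-0.1159, -0.4477

Euler on (x_1,x_2): x_1_{n+1} = x_1_n + h·x_1', x_2_{n+1} = x_2_n + h·x_2'.
0.000000: (-0.120000, -0.700000); f=(0.043800, 0.988800) → (-0.115620, -0.601120)
0.100000: (-0.115620, -0.601120); f=(0.013603, 0.833914) → (-0.114260, -0.517729)
0.200000: (-0.114260, -0.517729); f=(-0.016322, 0.700466) → (-0.115892, -0.447682)
(x_1(0.3), x_2(0.3)) ≈ (-0.1159, -0.4477)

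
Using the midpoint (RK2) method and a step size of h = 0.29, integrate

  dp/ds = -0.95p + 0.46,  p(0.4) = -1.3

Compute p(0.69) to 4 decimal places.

-0.8762

Midpoint: k1 = f(s_n, p_n); k2 = f(s_n + h/2, p_n + (h/2)·k1); p_{n+1} = p_n + h·k2.
s=0.400000, p=-1.300000:
  k1 = f(0.400000, -1.300000) = 1.695000
  k2 = f(0.545000, -1.054225) = 1.461514
  p ← -1.300000 + 0.29·1.461514 = -0.876161
p(0.69) ≈ -0.8762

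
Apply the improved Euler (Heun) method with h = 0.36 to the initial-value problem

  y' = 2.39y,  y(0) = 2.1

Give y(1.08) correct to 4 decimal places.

Heun: k1 = f(t_n, y_n); k2 = f(t_n + h, y_n + h·k1); y_{n+1} = y_n + (h/2)·(k1 + k2).
t=0.000000, y=2.100000:
  k1 = f(0.000000, 2.100000) = 5.019000
  k2 = f(0.360000, 3.906840) = 9.337348
  y ← 2.100000 + (0.36/2)·(5.019000 + 9.337348) = 4.684143
t=0.360000, y=4.684143:
  k1 = f(0.360000, 4.684143) = 11.195101
  k2 = f(0.720000, 8.714379) = 20.827365
  y ← 4.684143 + (0.36/2)·(11.195101 + 20.827365) = 10.448186
t=0.720000, y=10.448186:
  k1 = f(0.720000, 10.448186) = 24.971166
  k2 = f(1.080000, 19.437806) = 46.456357
  y ← 10.448186 + (0.36/2)·(24.971166 + 46.456357) = 23.305140
y(1.08) ≈ 23.3051

23.3051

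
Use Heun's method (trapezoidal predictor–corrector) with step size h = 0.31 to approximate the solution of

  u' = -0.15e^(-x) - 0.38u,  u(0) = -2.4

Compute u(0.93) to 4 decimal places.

Heun: k1 = f(x_n, u_n); k2 = f(x_n + h, u_n + h·k1); u_{n+1} = u_n + (h/2)·(k1 + k2).
x=0.000000, u=-2.400000:
  k1 = f(0.000000, -2.400000) = 0.762000
  k2 = f(0.310000, -2.163780) = 0.712219
  u ← -2.400000 + (0.31/2)·(0.762000 + 0.712219) = -2.171496
x=0.310000, u=-2.171496:
  k1 = f(0.310000, -2.171496) = 0.715151
  k2 = f(0.620000, -1.949799) = 0.660232
  u ← -2.171496 + (0.31/2)·(0.715151 + 0.660232) = -1.958312
x=0.620000, u=-1.958312:
  k1 = f(0.620000, -1.958312) = 0.663467
  k2 = f(0.930000, -1.752637) = 0.606819
  u ← -1.958312 + (0.31/2)·(0.663467 + 0.606819) = -1.761417
u(0.93) ≈ -1.7614

-1.7614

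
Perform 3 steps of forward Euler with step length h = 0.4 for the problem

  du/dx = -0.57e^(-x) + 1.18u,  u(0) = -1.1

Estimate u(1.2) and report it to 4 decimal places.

Euler: u_{n+1} = u_n + h·f(x_n, u_n).
x=0.000000, u=-1.100000: f=-1.868000 → u ← -1.100000 + 0.4·(-1.868000) = -1.847200
x=0.400000, u=-1.847200: f=-2.561778 → u ← -1.847200 + 0.4·(-2.561778) = -2.871911
x=0.800000, u=-2.871911: f=-3.644973 → u ← -2.871911 + 0.4·(-3.644973) = -4.329901
u(1.2) ≈ -4.3299

-4.3299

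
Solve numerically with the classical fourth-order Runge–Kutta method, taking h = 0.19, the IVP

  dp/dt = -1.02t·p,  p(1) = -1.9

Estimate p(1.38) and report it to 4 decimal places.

RK4: k1 = f(t_n, p_n); k2 = f(t_n + h/2, p_n + (h/2)·k1); k3 = f(t_n + h/2, p_n + (h/2)·k2); k4 = f(t_n + h, p_n + h·k3); p_{n+1} = p_n + (h/6)·(k1 + 2k2 + 2k3 + k4).
t=1.000000, p=-1.900000:
  k1 = f(1.000000, -1.900000) = 1.938000
  k2 = f(1.095000, -1.715890) = 1.916478
  k3 = f(1.095000, -1.717935) = 1.918761
  k4 = f(1.190000, -1.535435) = 1.863711
  p ← -1.900000 + (0.19/6)·(k1 + 2k2 + 2k3 + k4) = -1.536714
t=1.190000, p=-1.536714:
  k1 = f(1.190000, -1.536714) = 1.865263
  k2 = f(1.285000, -1.359514) = 1.781915
  k3 = f(1.285000, -1.367432) = 1.792293
  k4 = f(1.380000, -1.196178) = 1.683741
  p ← -1.536714 + (0.19/6)·(k1 + 2k2 + 2k3 + k4) = -1.197962
p(1.38) ≈ -1.1980

-1.1980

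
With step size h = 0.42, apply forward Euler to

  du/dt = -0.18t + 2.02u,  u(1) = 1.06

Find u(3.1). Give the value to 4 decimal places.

20.3169

Euler: u_{n+1} = u_n + h·f(t_n, u_n).
t=1.000000, u=1.060000: f=1.961200 → u ← 1.060000 + 0.42·1.961200 = 1.883704
t=1.420000, u=1.883704: f=3.549482 → u ← 1.883704 + 0.42·3.549482 = 3.374486
t=1.840000, u=3.374486: f=6.485263 → u ← 3.374486 + 0.42·6.485263 = 6.098297
t=2.260000, u=6.098297: f=11.911760 → u ← 6.098297 + 0.42·11.911760 = 11.101236
t=2.680000, u=11.101236: f=21.942096 → u ← 11.101236 + 0.42·21.942096 = 20.316916
u(3.1) ≈ 20.3169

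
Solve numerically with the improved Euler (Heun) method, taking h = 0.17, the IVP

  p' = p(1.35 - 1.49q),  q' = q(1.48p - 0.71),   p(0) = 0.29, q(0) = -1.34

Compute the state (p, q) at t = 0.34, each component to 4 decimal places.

0.8558, -1.3561

Heun on (p,q): k1 = f(t_n, state_n); k2 = f(t_n + h, state_n + h·k1); state_{n+1} = state_n + (h/2)·(k1 + k2).
0.000000: (0.290000, -1.340000)
  k1 = (0.970514, 0.376272)
  predictor → (0.454987, -1.276034)
  k2 = (1.479296, 0.046727)
  → (0.498234, -1.304045)
0.170000: (0.498234, -1.304045)
  k1 = (1.640698, -0.035713)
  predictor → (0.777152, -1.310116)
  k2 = (2.566214, -0.576694)
  → (0.855821, -1.356100)
(p(0.34), q(0.34)) ≈ (0.8558, -1.3561)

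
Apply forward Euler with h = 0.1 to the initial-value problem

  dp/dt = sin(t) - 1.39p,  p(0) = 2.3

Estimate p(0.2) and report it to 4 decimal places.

1.7150

Euler: p_{n+1} = p_n + h·f(t_n, p_n).
t=0.000000, p=2.300000: f=-3.197000 → p ← 2.300000 + 0.1·(-3.197000) = 1.980300
t=0.100000, p=1.980300: f=-2.652784 → p ← 1.980300 + 0.1·(-2.652784) = 1.715022
p(0.2) ≈ 1.7150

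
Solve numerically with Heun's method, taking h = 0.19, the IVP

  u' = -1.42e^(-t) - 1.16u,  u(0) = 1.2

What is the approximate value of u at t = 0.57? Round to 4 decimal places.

0.1911

Heun: k1 = f(t_n, u_n); k2 = f(t_n + h, u_n + h·k1); u_{n+1} = u_n + (h/2)·(k1 + k2).
t=0.000000, u=1.200000:
  k1 = f(0.000000, 1.200000) = -2.812000
  k2 = f(0.190000, 0.665720) = -1.946517
  u ← 1.200000 + (0.19/2)·(-2.812000 + (-1.946517)) = 0.747941
t=0.190000, u=0.747941:
  k1 = f(0.190000, 0.747941) = -2.041893
  k2 = f(0.380000, 0.359981) = -1.388661
  u ← 0.747941 + (0.19/2)·(-2.041893 + (-1.388661)) = 0.422038
t=0.380000, u=0.422038:
  k1 = f(0.380000, 0.422038) = -1.460647
  k2 = f(0.570000, 0.144515) = -0.970684
  u ← 0.422038 + (0.19/2)·(-1.460647 + (-0.970684)) = 0.191062
u(0.57) ≈ 0.1911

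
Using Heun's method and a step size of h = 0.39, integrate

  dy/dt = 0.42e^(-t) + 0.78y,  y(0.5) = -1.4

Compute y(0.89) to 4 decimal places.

-1.7922

Heun: k1 = f(t_n, y_n); k2 = f(t_n + h, y_n + h·k1); y_{n+1} = y_n + (h/2)·(k1 + k2).
t=0.500000, y=-1.400000:
  k1 = f(0.500000, -1.400000) = -0.837257
  k2 = f(0.890000, -1.726530) = -1.174218
  y ← -1.400000 + (0.39/2)·(-0.837257 + (-1.174218)) = -1.792238
y(0.89) ≈ -1.7922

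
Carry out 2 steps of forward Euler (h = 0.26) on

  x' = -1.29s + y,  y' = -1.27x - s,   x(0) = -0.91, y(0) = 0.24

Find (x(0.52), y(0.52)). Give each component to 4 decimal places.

-0.7943, 0.7528

Euler on (x,y): x_{n+1} = x_n + h·x', y_{n+1} = y_n + h·y'.
0.000000: (-0.910000, 0.240000); f=(0.240000, 1.155700) → (-0.847600, 0.540482)
0.260000: (-0.847600, 0.540482); f=(0.205082, 0.816452) → (-0.794279, 0.752760)
(x(0.52), y(0.52)) ≈ (-0.7943, 0.7528)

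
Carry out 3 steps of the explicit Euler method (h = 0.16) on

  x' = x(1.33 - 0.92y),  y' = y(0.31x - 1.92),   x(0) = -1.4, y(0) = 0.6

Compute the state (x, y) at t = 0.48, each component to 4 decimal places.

-2.1488, 0.1385

Euler on (x,y): x_{n+1} = x_n + h·x', y_{n+1} = y_n + h·y'.
0.000000: (-1.400000, 0.600000); f=(-1.089200, -1.412400) → (-1.574272, 0.374016)
0.160000: (-1.574272, 0.374016); f=(-1.552083, -0.900640) → (-1.822605, 0.229914)
0.320000: (-1.822605, 0.229914); f=(-2.038547, -0.571337) → (-2.148773, 0.138500)
(x(0.48), y(0.48)) ≈ (-2.1488, 0.1385)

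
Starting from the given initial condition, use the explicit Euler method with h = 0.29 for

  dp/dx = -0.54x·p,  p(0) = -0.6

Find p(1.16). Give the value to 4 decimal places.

Euler: p_{n+1} = p_n + h·f(x_n, p_n).
x=0.000000, p=-0.600000: f=0.000000 → p ← -0.600000 + 0.29·0.000000 = -0.600000
x=0.290000, p=-0.600000: f=0.093960 → p ← -0.600000 + 0.29·0.093960 = -0.572752
x=0.580000, p=-0.572752: f=0.179386 → p ← -0.572752 + 0.29·0.179386 = -0.520730
x=0.870000, p=-0.520730: f=0.244639 → p ← -0.520730 + 0.29·0.244639 = -0.449784
p(1.16) ≈ -0.4498

-0.4498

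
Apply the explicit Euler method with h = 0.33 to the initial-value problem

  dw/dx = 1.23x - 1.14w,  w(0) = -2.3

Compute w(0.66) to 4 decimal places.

-0.7610

Euler: w_{n+1} = w_n + h·f(x_n, w_n).
x=0.000000, w=-2.300000: f=2.622000 → w ← -2.300000 + 0.33·2.622000 = -1.434740
x=0.330000, w=-1.434740: f=2.041504 → w ← -1.434740 + 0.33·2.041504 = -0.761044
w(0.66) ≈ -0.7610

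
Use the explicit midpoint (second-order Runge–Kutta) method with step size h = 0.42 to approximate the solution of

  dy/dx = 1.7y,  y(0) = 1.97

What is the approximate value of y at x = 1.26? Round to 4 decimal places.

15.0361

Midpoint: k1 = f(x_n, y_n); k2 = f(x_n + h/2, y_n + (h/2)·k1); y_{n+1} = y_n + h·k2.
x=0.000000, y=1.970000:
  k1 = f(0.000000, 1.970000) = 3.349000
  k2 = f(0.210000, 2.673290) = 4.544593
  y ← 1.970000 + 0.42·4.544593 = 3.878729
x=0.420000, y=3.878729:
  k1 = f(0.420000, 3.878729) = 6.593839
  k2 = f(0.630000, 5.263435) = 8.947840
  y ← 3.878729 + 0.42·8.947840 = 7.636822
x=0.840000, y=7.636822:
  k1 = f(0.840000, 7.636822) = 12.982597
  k2 = f(1.050000, 10.363167) = 17.617384
  y ← 7.636822 + 0.42·17.617384 = 15.036123
y(1.26) ≈ 15.0361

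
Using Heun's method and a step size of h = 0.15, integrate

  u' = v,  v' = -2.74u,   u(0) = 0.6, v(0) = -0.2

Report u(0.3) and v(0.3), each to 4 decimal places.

0.4684, -0.6535

Heun on (u,v): k1 = f(t_n, state_n); k2 = f(t_n + h, state_n + h·k1); state_{n+1} = state_n + (h/2)·(k1 + k2).
0.000000: (0.600000, -0.200000)
  k1 = (-0.200000, -1.644000)
  predictor → (0.570000, -0.446600)
  k2 = (-0.446600, -1.561800)
  → (0.551505, -0.440435)
0.150000: (0.551505, -0.440435)
  k1 = (-0.440435, -1.511124)
  predictor → (0.485440, -0.667104)
  k2 = (-0.667104, -1.330105)
  → (0.468440, -0.653527)
(u(0.3), v(0.3)) ≈ (0.4684, -0.6535)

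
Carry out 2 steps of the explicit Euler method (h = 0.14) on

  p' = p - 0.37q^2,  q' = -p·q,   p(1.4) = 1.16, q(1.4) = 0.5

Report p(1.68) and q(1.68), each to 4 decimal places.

Euler on (p,q): p_{n+1} = p_n + h·p', q_{n+1} = q_n + h·q'.
1.400000: (1.160000, 0.500000); f=(1.067500, -0.580000) → (1.309450, 0.418800)
1.540000: (1.309450, 0.418800); f=(1.244554, -0.548398) → (1.483688, 0.342024)
(p(1.68), q(1.68)) ≈ (1.4837, 0.3420)

1.4837, 0.3420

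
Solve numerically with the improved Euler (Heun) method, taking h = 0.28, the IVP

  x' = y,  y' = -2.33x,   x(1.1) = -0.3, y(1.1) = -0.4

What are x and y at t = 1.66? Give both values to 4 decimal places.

Heun on (x,y): k1 = f(t_n, state_n); k2 = f(t_n + h, state_n + h·k1); state_{n+1} = state_n + (h/2)·(k1 + k2).
1.100000: (-0.300000, -0.400000)
  k1 = (-0.400000, 0.699000)
  predictor → (-0.412000, -0.204280)
  k2 = (-0.204280, 0.959960)
  → (-0.384599, -0.167746)
1.380000: (-0.384599, -0.167746)
  k1 = (-0.167746, 0.896116)
  predictor → (-0.431568, 0.083167)
  k2 = (0.083167, 1.005553)
  → (-0.396440, 0.098488)
(x(1.66), y(1.66)) ≈ (-0.3964, 0.0985)

-0.3964, 0.0985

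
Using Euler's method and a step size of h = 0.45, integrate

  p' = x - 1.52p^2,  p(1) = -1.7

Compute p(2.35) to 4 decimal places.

-73.1463

Euler: p_{n+1} = p_n + h·f(x_n, p_n).
x=1.000000, p=-1.700000: f=-3.392800 → p ← -1.700000 + 0.45·(-3.392800) = -3.226760
x=1.450000, p=-3.226760: f=-14.376210 → p ← -3.226760 + 0.45·(-14.376210) = -9.696054
x=1.900000, p=-9.696054: f=-141.000475 → p ← -9.696054 + 0.45·(-141.000475) = -73.146268
p(2.35) ≈ -73.1463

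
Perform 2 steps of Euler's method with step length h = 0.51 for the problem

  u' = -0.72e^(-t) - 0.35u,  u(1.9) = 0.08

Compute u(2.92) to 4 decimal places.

-0.0241

Euler: u_{n+1} = u_n + h·f(t_n, u_n).
t=1.900000, u=0.080000: f=-0.135689 → u ← 0.080000 + 0.51·(-0.135689) = 0.010798
t=2.410000, u=0.010798: f=-0.068446 → u ← 0.010798 + 0.51·(-0.068446) = -0.024109
u(2.92) ≈ -0.0241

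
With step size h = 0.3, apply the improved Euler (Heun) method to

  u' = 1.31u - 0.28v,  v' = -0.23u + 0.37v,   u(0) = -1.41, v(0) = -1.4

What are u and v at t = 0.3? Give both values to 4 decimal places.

-1.9299, -1.4463

Heun on (u,v): k1 = f(t_n, state_n); k2 = f(t_n + h, state_n + h·k1); state_{n+1} = state_n + (h/2)·(k1 + k2).
0.000000: (-1.410000, -1.400000)
  k1 = (-1.455100, -0.193700)
  predictor → (-1.846530, -1.458110)
  k2 = (-2.010683, -0.114799)
  → (-1.929868, -1.446275)
(u(0.3), v(0.3)) ≈ (-1.9299, -1.4463)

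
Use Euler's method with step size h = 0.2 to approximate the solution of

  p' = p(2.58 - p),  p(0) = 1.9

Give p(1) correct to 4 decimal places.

2.5477

Euler: p_{n+1} = p_n + h·f(s_n, p_n).
s=0.000000, p=1.900000: f=1.292000 → p ← 1.900000 + 0.2·1.292000 = 2.158400
s=0.200000, p=2.158400: f=0.909981 → p ← 2.158400 + 0.2·0.909981 = 2.340396
s=0.400000, p=2.340396: f=0.560768 → p ← 2.340396 + 0.2·0.560768 = 2.452550
s=0.600000, p=2.452550: f=0.312578 → p ← 2.452550 + 0.2·0.312578 = 2.515065
s=0.800000, p=2.515065: f=0.163315 → p ← 2.515065 + 0.2·0.163315 = 2.547728
p(1) ≈ 2.5477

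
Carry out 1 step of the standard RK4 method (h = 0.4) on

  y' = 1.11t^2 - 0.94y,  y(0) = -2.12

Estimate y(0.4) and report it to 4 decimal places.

-1.4341

RK4: k1 = f(t_n, y_n); k2 = f(t_n + h/2, y_n + (h/2)·k1); k3 = f(t_n + h/2, y_n + (h/2)·k2); k4 = f(t_n + h, y_n + h·k3); y_{n+1} = y_n + (h/6)·(k1 + 2k2 + 2k3 + k4).
t=0.000000, y=-2.120000:
  k1 = f(0.000000, -2.120000) = 1.992800
  k2 = f(0.200000, -1.721440) = 1.662554
  k3 = f(0.200000, -1.787489) = 1.724640
  k4 = f(0.400000, -1.430144) = 1.521935
  y ← -2.120000 + (0.4/6)·(k1 + 2k2 + 2k3 + k4) = -1.434059
y(0.4) ≈ -1.4341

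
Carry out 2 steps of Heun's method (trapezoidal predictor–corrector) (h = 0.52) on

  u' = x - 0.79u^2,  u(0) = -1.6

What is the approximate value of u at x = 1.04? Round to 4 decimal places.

-18.6347

Heun: k1 = f(x_n, u_n); k2 = f(x_n + h, u_n + h·k1); u_{n+1} = u_n + (h/2)·(k1 + k2).
x=0.000000, u=-1.600000:
  k1 = f(0.000000, -1.600000) = -2.022400
  k2 = f(0.520000, -2.651648) = -5.034677
  u ← -1.600000 + (0.52/2)·(-2.022400 + (-5.034677)) = -3.434840
x=0.520000, u=-3.434840:
  k1 = f(0.520000, -3.434840) = -8.800520
  k2 = f(1.040000, -8.011110) = -49.660534
  u ← -3.434840 + (0.52/2)·(-8.800520 + (-49.660534)) = -18.634714
u(1.04) ≈ -18.6347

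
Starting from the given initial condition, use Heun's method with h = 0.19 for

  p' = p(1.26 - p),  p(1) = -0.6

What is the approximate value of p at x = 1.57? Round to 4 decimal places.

-2.2614

Heun: k1 = f(x_n, p_n); k2 = f(x_n + h, p_n + h·k1); p_{n+1} = p_n + (h/2)·(k1 + k2).
x=1.000000, p=-0.600000:
  k1 = f(1.000000, -0.600000) = -1.116000
  k2 = f(1.190000, -0.812040) = -1.682579
  p ← -0.600000 + (0.19/2)·(-1.116000 + (-1.682579)) = -0.865865
x=1.190000, p=-0.865865:
  k1 = f(1.190000, -0.865865) = -1.840712
  k2 = f(1.380000, -1.215600) = -3.009341
  p ← -0.865865 + (0.19/2)·(-1.840712 + (-3.009341)) = -1.326620
x=1.380000, p=-1.326620:
  k1 = f(1.380000, -1.326620) = -3.431462
  k2 = f(1.570000, -1.978598) = -6.407883
  p ← -1.326620 + (0.19/2)·(-3.431462 + (-6.407883)) = -2.261358
p(1.57) ≈ -2.2614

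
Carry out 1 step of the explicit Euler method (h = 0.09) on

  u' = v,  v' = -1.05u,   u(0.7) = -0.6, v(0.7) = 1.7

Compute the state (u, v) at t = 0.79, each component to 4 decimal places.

Euler on (u,v): u_{n+1} = u_n + h·u', v_{n+1} = v_n + h·v'.
0.700000: (-0.600000, 1.700000); f=(1.700000, 0.630000) → (-0.447000, 1.756700)
(u(0.79), v(0.79)) ≈ (-0.4470, 1.7567)

-0.4470, 1.7567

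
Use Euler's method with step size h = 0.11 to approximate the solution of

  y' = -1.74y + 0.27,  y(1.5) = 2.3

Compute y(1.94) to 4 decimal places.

Euler: y_{n+1} = y_n + h·f(t_n, y_n).
t=1.500000, y=2.300000: f=-3.732000 → y ← 2.300000 + 0.11·(-3.732000) = 1.889480
t=1.610000, y=1.889480: f=-3.017695 → y ← 1.889480 + 0.11·(-3.017695) = 1.557534
t=1.720000, y=1.557534: f=-2.440108 → y ← 1.557534 + 0.11·(-2.440108) = 1.289122
t=1.830000, y=1.289122: f=-1.973072 → y ← 1.289122 + 0.11·(-1.973072) = 1.072084
y(1.94) ≈ 1.0721

1.0721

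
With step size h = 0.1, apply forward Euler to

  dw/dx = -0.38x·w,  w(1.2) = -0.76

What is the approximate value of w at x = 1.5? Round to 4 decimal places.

Euler: w_{n+1} = w_n + h·f(x_n, w_n).
x=1.200000, w=-0.760000: f=0.346560 → w ← -0.760000 + 0.1·0.346560 = -0.725344
x=1.300000, w=-0.725344: f=0.358320 → w ← -0.725344 + 0.1·0.358320 = -0.689512
x=1.400000, w=-0.689512: f=0.366820 → w ← -0.689512 + 0.1·0.366820 = -0.652830
w(1.5) ≈ -0.6528

-0.6528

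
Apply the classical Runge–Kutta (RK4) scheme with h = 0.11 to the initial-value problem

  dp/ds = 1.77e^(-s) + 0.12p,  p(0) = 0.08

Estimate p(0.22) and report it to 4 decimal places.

RK4: k1 = f(s_n, p_n); k2 = f(s_n + h/2, p_n + (h/2)·k1); k3 = f(s_n + h/2, p_n + (h/2)·k2); k4 = f(s_n + h, p_n + h·k3); p_{n+1} = p_n + (h/6)·(k1 + 2k2 + 2k3 + k4).
s=0.000000, p=0.080000:
  k1 = f(0.000000, 0.080000) = 1.779600
  k2 = f(0.055000, 0.177878) = 1.696624
  k3 = f(0.055000, 0.173314) = 1.696076
  k4 = f(0.110000, 0.266568) = 1.617615
  p ← 0.080000 + (0.11/6)·(k1 + 2k2 + 2k3 + k4) = 0.266681
s=0.110000, p=0.266681:
  k1 = f(0.110000, 0.266681) = 1.617628
  k2 = f(0.165000, 0.355651) = 1.543450
  k3 = f(0.165000, 0.351571) = 1.542960
  k4 = f(0.220000, 0.436407) = 1.472827
  p ← 0.266681 + (0.11/6)·(k1 + 2k2 + 2k3 + k4) = 0.436508
p(0.22) ≈ 0.4365

0.4365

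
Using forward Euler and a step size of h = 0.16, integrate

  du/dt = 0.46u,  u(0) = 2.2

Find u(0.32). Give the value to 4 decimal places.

2.5358

Euler: u_{n+1} = u_n + h·f(t_n, u_n).
t=0.000000, u=2.200000: f=1.012000 → u ← 2.200000 + 0.16·1.012000 = 2.361920
t=0.160000, u=2.361920: f=1.086483 → u ← 2.361920 + 0.16·1.086483 = 2.535757
u(0.32) ≈ 2.5358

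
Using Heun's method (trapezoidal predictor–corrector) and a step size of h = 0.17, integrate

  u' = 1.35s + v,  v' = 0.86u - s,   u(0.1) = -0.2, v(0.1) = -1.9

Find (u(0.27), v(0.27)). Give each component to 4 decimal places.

-0.4845, -1.9826

Heun on (u,v): k1 = f(s_n, state_n); k2 = f(s_n + h, state_n + h·k1); state_{n+1} = state_n + (h/2)·(k1 + k2).
0.100000: (-0.200000, -1.900000)
  k1 = (-1.765000, -0.272000)
  predictor → (-0.500050, -1.946240)
  k2 = (-1.581740, -0.700043)
  → (-0.484473, -1.982624)
(u(0.27), v(0.27)) ≈ (-0.4845, -1.9826)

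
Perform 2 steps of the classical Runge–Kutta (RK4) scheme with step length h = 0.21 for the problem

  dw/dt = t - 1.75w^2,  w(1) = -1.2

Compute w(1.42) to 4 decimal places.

-3.6418

RK4: k1 = f(t_n, w_n); k2 = f(t_n + h/2, w_n + (h/2)·k1); k3 = f(t_n + h/2, w_n + (h/2)·k2); k4 = f(t_n + h, w_n + h·k3); w_{n+1} = w_n + (h/6)·(k1 + 2k2 + 2k3 + k4).
t=1.000000, w=-1.200000:
  k1 = f(1.000000, -1.200000) = -1.520000
  k2 = f(1.105000, -1.359600) = -2.129896
  k3 = f(1.105000, -1.423639) = -2.441810
  k4 = f(1.210000, -1.712780) = -3.923827
  w ← -1.200000 + (0.21/6)·(k1 + 2k2 + 2k3 + k4) = -1.710553
t=1.210000, w=-1.710553:
  k1 = f(1.210000, -1.710553) = -3.910487
  k2 = f(1.315000, -2.121155) = -6.558769
  k3 = f(1.315000, -2.399224) = -8.758483
  k4 = f(1.420000, -3.549835) = -20.632323
  w ← -1.710553 + (0.21/6)·(k1 + 2k2 + 2k3 + k4) = -3.641759
w(1.42) ≈ -3.6418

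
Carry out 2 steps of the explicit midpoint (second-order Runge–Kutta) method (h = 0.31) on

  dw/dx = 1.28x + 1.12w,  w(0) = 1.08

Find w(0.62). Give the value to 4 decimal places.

2.4319

Midpoint: k1 = f(x_n, w_n); k2 = f(x_n + h/2, w_n + (h/2)·k1); w_{n+1} = w_n + h·k2.
x=0.000000, w=1.080000:
  k1 = f(0.000000, 1.080000) = 1.209600
  k2 = f(0.155000, 1.267488) = 1.617987
  w ← 1.080000 + 0.31·1.617987 = 1.581576
x=0.310000, w=1.581576:
  k1 = f(0.310000, 1.581576) = 2.168165
  k2 = f(0.465000, 1.917641) = 2.742958
  w ← 1.581576 + 0.31·2.742958 = 2.431893
w(0.62) ≈ 2.4319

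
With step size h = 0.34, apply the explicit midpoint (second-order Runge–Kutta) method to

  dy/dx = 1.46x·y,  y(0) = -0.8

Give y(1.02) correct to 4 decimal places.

-1.6509

Midpoint: k1 = f(x_n, y_n); k2 = f(x_n + h/2, y_n + (h/2)·k1); y_{n+1} = y_n + h·k2.
x=0.000000, y=-0.800000:
  k1 = f(0.000000, -0.800000) = 0.000000
  k2 = f(0.170000, -0.800000) = -0.198560
  y ← -0.800000 + 0.34·(-0.198560) = -0.867510
x=0.340000, y=-0.867510:
  k1 = f(0.340000, -0.867510) = -0.430632
  k2 = f(0.510000, -0.940718) = -0.700459
  y ← -0.867510 + 0.34·(-0.700459) = -1.105666
x=0.680000, y=-1.105666:
  k1 = f(0.680000, -1.105666) = -1.097706
  k2 = f(0.850000, -1.292276) = -1.603715
  y ← -1.105666 + 0.34·(-1.603715) = -1.650929
y(1.02) ≈ -1.6509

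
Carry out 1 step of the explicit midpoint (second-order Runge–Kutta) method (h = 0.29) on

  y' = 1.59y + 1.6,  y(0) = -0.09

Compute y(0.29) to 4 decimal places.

0.4299

Midpoint: k1 = f(x_n, y_n); k2 = f(x_n + h/2, y_n + (h/2)·k1); y_{n+1} = y_n + h·k2.
x=0.000000, y=-0.090000:
  k1 = f(0.000000, -0.090000) = 1.456900
  k2 = f(0.145000, 0.121251) = 1.792788
  y ← -0.090000 + 0.29·1.792788 = 0.429909
y(0.29) ≈ 0.4299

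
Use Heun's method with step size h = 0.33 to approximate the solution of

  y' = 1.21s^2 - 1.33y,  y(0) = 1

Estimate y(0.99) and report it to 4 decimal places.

Heun: k1 = f(s_n, y_n); k2 = f(s_n + h, y_n + h·k1); y_{n+1} = y_n + (h/2)·(k1 + k2).
s=0.000000, y=1.000000:
  k1 = f(0.000000, 1.000000) = -1.330000
  k2 = f(0.330000, 0.561100) = -0.614494
  y ← 1.000000 + (0.33/2)·(-1.330000 + (-0.614494)) = 0.679158
s=0.330000, y=0.679158:
  k1 = f(0.330000, 0.679158) = -0.771512
  k2 = f(0.660000, 0.424560) = -0.037588
  y ← 0.679158 + (0.33/2)·(-0.771512 + (-0.037588)) = 0.545657
s=0.660000, y=0.545657:
  k1 = f(0.660000, 0.545657) = -0.198648
  k2 = f(0.990000, 0.480103) = 0.547384
  y ← 0.545657 + (0.33/2)·(-0.198648 + 0.547384) = 0.603198
y(0.99) ≈ 0.6032

0.6032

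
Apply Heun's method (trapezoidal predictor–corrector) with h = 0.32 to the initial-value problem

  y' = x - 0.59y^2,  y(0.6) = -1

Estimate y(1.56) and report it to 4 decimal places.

Heun: k1 = f(x_n, y_n); k2 = f(x_n + h, y_n + h·k1); y_{n+1} = y_n + (h/2)·(k1 + k2).
x=0.600000, y=-1.000000:
  k1 = f(0.600000, -1.000000) = 0.010000
  k2 = f(0.920000, -0.996800) = 0.333770
  y ← -1.000000 + (0.32/2)·(0.010000 + 0.333770) = -0.944997
x=0.920000, y=-0.944997:
  k1 = f(0.920000, -0.944997) = 0.393119
  k2 = f(1.240000, -0.819199) = 0.844059
  y ← -0.944997 + (0.32/2)·(0.393119 + 0.844059) = -0.747048
x=1.240000, y=-0.747048:
  k1 = f(1.240000, -0.747048) = 0.910732
  k2 = f(1.560000, -0.455614) = 1.437525
  y ← -0.747048 + (0.32/2)·(0.910732 + 1.437525) = -0.371327
y(1.56) ≈ -0.3713

-0.3713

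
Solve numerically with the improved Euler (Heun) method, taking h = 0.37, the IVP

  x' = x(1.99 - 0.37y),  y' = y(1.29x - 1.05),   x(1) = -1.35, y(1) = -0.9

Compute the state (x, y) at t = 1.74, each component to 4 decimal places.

-5.7544, -0.5443

Heun on (x,y): k1 = f(t_n, state_n); k2 = f(t_n + h, state_n + h·k1); state_{n+1} = state_n + (h/2)·(k1 + k2).
1.000000: (-1.350000, -0.900000)
  k1 = (-3.136050, 2.512350)
  predictor → (-2.510339, 0.029570)
  k2 = (-4.968109, -0.126804)
  → (-2.849269, -0.458674)
1.370000: (-2.849269, -0.458674)
  k1 = (-6.153594, 2.167490)
  predictor → (-5.126099, 0.343297)
  k2 = (-9.549820, -2.630574)
  → (-5.754401, -0.544344)
(x(1.74), y(1.74)) ≈ (-5.7544, -0.5443)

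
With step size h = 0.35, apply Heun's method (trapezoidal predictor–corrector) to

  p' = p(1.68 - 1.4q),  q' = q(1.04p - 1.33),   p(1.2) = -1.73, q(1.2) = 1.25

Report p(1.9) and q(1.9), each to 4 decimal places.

Heun on (p,q): k1 = f(t_n, state_n); k2 = f(t_n + h, state_n + h·k1); state_{n+1} = state_n + (h/2)·(k1 + k2).
1.200000: (-1.730000, 1.250000)
  k1 = (0.121100, -3.911500)
  predictor → (-1.687615, -0.119025)
  k2 = (-3.116409, 0.367206)
  → (-2.254179, 0.629749)
1.550000: (-2.254179, 0.629749)
  k1 = (-1.799628, -2.313914)
  predictor → (-2.884049, -0.180121)
  k2 = (-5.572473, 0.779820)
  → (-3.544297, 0.361282)
(p(1.9), q(1.9)) ≈ (-3.5443, 0.3613)

-3.5443, 0.3613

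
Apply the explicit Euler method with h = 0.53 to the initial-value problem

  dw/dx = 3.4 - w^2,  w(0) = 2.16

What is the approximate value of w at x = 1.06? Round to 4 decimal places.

2.1158

Euler: w_{n+1} = w_n + h·f(x_n, w_n).
x=0.000000, w=2.160000: f=-1.265600 → w ← 2.160000 + 0.53·(-1.265600) = 1.489232
x=0.530000, w=1.489232: f=1.182188 → w ← 1.489232 + 0.53·1.182188 = 2.115792
w(1.06) ≈ 2.1158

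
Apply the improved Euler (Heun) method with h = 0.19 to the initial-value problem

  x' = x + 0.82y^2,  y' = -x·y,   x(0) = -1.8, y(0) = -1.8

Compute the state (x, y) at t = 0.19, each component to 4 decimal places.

-1.4196, -2.4835

Heun on (x,y): k1 = f(t_n, state_n); k2 = f(t_n + h, state_n + h·k1); state_{n+1} = state_n + (h/2)·(k1 + k2).
0.000000: (-1.800000, -1.800000)
  k1 = (0.856800, -3.240000)
  predictor → (-1.637208, -2.415600)
  k2 = (3.147593, -3.954840)
  → (-1.419583, -2.483510)
(x(0.19), y(0.19)) ≈ (-1.4196, -2.4835)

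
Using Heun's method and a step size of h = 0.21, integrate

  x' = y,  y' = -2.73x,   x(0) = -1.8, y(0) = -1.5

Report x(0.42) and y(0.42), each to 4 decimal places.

-1.9652, 0.7954

Heun on (x,y): k1 = f(t_n, state_n); k2 = f(t_n + h, state_n + h·k1); state_{n+1} = state_n + (h/2)·(k1 + k2).
0.000000: (-1.800000, -1.500000)
  k1 = (-1.500000, 4.914000)
  predictor → (-2.115000, -0.468060)
  k2 = (-0.468060, 5.773950)
  → (-2.006646, -0.377765)
0.210000: (-2.006646, -0.377765)
  k1 = (-0.377765, 5.478144)
  predictor → (-2.085977, 0.772645)
  k2 = (0.772645, 5.694717)
  → (-1.965184, 0.795385)
(x(0.42), y(0.42)) ≈ (-1.9652, 0.7954)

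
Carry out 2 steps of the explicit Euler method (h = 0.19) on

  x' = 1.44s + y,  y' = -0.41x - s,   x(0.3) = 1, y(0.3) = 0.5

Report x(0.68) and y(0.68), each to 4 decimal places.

Euler on (x,y): x_{n+1} = x_n + h·x', y_{n+1} = y_n + h·y'.
0.300000: (1.000000, 0.500000); f=(0.932000, -0.710000) → (1.177080, 0.365100)
0.490000: (1.177080, 0.365100); f=(1.070700, -0.972603) → (1.380513, 0.180305)
(x(0.68), y(0.68)) ≈ (1.3805, 0.1803)

1.3805, 0.1803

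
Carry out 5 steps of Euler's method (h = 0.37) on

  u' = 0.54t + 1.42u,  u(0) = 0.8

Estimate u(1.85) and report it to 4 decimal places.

Euler: u_{n+1} = u_n + h·f(t_n, u_n).
t=0.000000, u=0.800000: f=1.136000 → u ← 0.800000 + 0.37·1.136000 = 1.220320
t=0.370000, u=1.220320: f=1.932654 → u ← 1.220320 + 0.37·1.932654 = 1.935402
t=0.740000, u=1.935402: f=3.147871 → u ← 1.935402 + 0.37·3.147871 = 3.100114
t=1.110000, u=3.100114: f=5.001562 → u ← 3.100114 + 0.37·5.001562 = 4.950693
t=1.480000, u=4.950693: f=7.829183 → u ← 4.950693 + 0.37·7.829183 = 7.847490
u(1.85) ≈ 7.8475

7.8475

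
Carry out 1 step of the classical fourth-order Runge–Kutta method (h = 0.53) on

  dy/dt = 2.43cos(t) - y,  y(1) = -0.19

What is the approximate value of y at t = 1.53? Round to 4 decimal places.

0.1624

RK4: k1 = f(t_n, y_n); k2 = f(t_n + h/2, y_n + (h/2)·k1); k3 = f(t_n + h/2, y_n + (h/2)·k2); k4 = f(t_n + h, y_n + h·k3); y_{n+1} = y_n + (h/6)·(k1 + 2k2 + 2k3 + k4).
t=1.000000, y=-0.190000:
  k1 = f(1.000000, -0.190000) = 1.502935
  k2 = f(1.265000, 0.208278) = 0.523280
  k3 = f(1.265000, -0.051331) = 0.782889
  k4 = f(1.530000, 0.224931) = -0.125823
  y ← -0.190000 + (0.53/6)·(k1 + 2k2 + 2k3 + k4) = 0.162401
y(1.53) ≈ 0.1624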